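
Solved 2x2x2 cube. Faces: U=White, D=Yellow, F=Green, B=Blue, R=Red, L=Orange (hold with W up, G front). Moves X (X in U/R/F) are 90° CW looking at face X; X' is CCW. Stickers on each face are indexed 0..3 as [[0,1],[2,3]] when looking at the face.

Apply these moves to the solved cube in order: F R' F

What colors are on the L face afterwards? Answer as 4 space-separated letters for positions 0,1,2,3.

Answer: O R O G

Derivation:
After move 1 (F): F=GGGG U=WWOO R=WRWR D=RRYY L=OYOY
After move 2 (R'): R=RRWW U=WBOB F=GWGO D=RGYG B=YBRB
After move 3 (F): F=GGOW U=WBYY R=ORBW D=WRYG L=OROG
Query: L face = OROG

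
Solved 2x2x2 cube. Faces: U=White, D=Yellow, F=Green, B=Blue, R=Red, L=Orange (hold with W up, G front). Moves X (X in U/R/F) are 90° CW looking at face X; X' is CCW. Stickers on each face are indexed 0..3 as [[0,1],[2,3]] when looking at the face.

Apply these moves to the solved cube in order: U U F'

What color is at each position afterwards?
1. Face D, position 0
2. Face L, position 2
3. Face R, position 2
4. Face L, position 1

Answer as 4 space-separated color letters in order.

Answer: R O Y W

Derivation:
After move 1 (U): U=WWWW F=RRGG R=BBRR B=OOBB L=GGOO
After move 2 (U): U=WWWW F=BBGG R=OORR B=GGBB L=RROO
After move 3 (F'): F=BGBG U=WWOR R=YOYR D=ROYY L=RWOW
Query 1: D[0] = R
Query 2: L[2] = O
Query 3: R[2] = Y
Query 4: L[1] = W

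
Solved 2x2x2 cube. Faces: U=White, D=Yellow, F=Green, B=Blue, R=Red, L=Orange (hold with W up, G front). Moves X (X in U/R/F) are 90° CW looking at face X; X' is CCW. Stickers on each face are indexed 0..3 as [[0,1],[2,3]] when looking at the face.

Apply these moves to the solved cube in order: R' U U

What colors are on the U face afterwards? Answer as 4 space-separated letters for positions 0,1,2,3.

After move 1 (R'): R=RRRR U=WBWB F=GWGW D=YGYG B=YBYB
After move 2 (U): U=WWBB F=RRGW R=YBRR B=OOYB L=GWOO
After move 3 (U): U=BWBW F=YBGW R=OORR B=GWYB L=RROO
Query: U face = BWBW

Answer: B W B W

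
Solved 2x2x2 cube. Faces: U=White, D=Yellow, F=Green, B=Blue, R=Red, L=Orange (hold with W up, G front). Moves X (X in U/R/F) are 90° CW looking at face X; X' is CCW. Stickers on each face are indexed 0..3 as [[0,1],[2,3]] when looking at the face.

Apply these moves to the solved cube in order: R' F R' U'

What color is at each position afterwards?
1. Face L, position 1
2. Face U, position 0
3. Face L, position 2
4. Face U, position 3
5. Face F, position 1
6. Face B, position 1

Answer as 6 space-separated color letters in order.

Answer: B Y O O Y R

Derivation:
After move 1 (R'): R=RRRR U=WBWB F=GWGW D=YGYG B=YBYB
After move 2 (F): F=GGWW U=WBOO R=WRBR D=RRYG L=OYOG
After move 3 (R'): R=RRWB U=WYOY F=GBWO D=RGYW B=GBRB
After move 4 (U'): U=YYWO F=OYWO R=GBWB B=RRRB L=GBOG
Query 1: L[1] = B
Query 2: U[0] = Y
Query 3: L[2] = O
Query 4: U[3] = O
Query 5: F[1] = Y
Query 6: B[1] = R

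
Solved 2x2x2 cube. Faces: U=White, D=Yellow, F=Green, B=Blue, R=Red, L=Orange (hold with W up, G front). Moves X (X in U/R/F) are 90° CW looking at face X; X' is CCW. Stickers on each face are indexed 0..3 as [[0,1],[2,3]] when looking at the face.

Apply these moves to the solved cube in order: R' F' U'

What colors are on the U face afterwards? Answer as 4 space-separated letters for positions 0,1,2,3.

Answer: B R W R

Derivation:
After move 1 (R'): R=RRRR U=WBWB F=GWGW D=YGYG B=YBYB
After move 2 (F'): F=WWGG U=WBRR R=GRYR D=OOYG L=OBOW
After move 3 (U'): U=BRWR F=OBGG R=WWYR B=GRYB L=YBOW
Query: U face = BRWR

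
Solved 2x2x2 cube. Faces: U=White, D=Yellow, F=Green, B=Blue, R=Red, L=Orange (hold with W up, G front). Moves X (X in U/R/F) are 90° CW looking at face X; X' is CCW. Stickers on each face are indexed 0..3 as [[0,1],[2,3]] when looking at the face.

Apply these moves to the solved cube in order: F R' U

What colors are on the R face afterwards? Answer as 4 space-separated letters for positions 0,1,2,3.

Answer: Y B W W

Derivation:
After move 1 (F): F=GGGG U=WWOO R=WRWR D=RRYY L=OYOY
After move 2 (R'): R=RRWW U=WBOB F=GWGO D=RGYG B=YBRB
After move 3 (U): U=OWBB F=RRGO R=YBWW B=OYRB L=GWOY
Query: R face = YBWW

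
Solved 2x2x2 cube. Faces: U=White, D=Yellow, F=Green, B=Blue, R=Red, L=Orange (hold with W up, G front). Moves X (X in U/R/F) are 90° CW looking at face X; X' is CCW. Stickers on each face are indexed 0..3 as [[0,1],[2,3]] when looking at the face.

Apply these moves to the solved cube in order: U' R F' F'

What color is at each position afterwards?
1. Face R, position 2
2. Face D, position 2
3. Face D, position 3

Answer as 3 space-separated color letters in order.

Answer: B Y R

Derivation:
After move 1 (U'): U=WWWW F=OOGG R=GGRR B=RRBB L=BBOO
After move 2 (R): R=RGRG U=WOWG F=OYGY D=YBYR B=WRWB
After move 3 (F'): F=YYOG U=WORR R=BGYG D=BOYR L=BGOW
After move 4 (F'): F=YGYO U=WOBY R=OGBG D=GWYR L=BROR
Query 1: R[2] = B
Query 2: D[2] = Y
Query 3: D[3] = R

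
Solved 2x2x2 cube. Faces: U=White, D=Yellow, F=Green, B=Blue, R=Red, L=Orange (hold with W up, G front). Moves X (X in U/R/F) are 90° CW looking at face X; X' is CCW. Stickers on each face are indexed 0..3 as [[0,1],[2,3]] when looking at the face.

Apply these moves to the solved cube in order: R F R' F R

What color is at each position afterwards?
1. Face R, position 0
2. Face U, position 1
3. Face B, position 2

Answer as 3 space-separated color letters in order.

Answer: W G W

Derivation:
After move 1 (R): R=RRRR U=WGWG F=GYGY D=YBYB B=WBWB
After move 2 (F): F=GGYY U=WGOO R=WRGR D=RRYB L=OYOB
After move 3 (R'): R=RRWG U=WWOW F=GGYO D=RGYY B=BBRB
After move 4 (F): F=YGOG U=WWBY R=ORWG D=WRYY L=OROG
After move 5 (R): R=WOGR U=WGBG F=YROY D=WRYB B=YBWB
Query 1: R[0] = W
Query 2: U[1] = G
Query 3: B[2] = W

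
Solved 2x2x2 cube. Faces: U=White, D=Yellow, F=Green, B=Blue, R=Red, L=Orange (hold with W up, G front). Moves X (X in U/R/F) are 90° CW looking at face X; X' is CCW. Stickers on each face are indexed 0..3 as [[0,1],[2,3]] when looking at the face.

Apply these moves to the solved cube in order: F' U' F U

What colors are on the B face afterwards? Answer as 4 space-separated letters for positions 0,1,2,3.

Answer: B O B B

Derivation:
After move 1 (F'): F=GGGG U=WWRR R=YRYR D=OOYY L=OWOW
After move 2 (U'): U=WRWR F=OWGG R=GGYR B=YRBB L=BBOW
After move 3 (F): F=GOGW U=WRWB R=WGRR D=YGYY L=BOOO
After move 4 (U): U=WWBR F=WGGW R=YRRR B=BOBB L=GOOO
Query: B face = BOBB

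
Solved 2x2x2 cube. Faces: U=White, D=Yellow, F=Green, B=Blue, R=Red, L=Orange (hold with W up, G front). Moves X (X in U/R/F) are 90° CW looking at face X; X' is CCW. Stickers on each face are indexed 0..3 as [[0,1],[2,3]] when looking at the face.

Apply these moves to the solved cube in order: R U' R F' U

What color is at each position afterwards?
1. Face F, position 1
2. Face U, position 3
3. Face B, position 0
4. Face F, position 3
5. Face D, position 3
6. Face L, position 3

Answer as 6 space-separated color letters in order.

Answer: G O W G R W

Derivation:
After move 1 (R): R=RRRR U=WGWG F=GYGY D=YBYB B=WBWB
After move 2 (U'): U=GGWW F=OOGY R=GYRR B=RRWB L=WBOO
After move 3 (R): R=RGRY U=GOWY F=OBGB D=YWYR B=WRGB
After move 4 (F'): F=BBOG U=GORR R=WGYY D=BOYR L=WYOW
After move 5 (U): U=RGRO F=WGOG R=WRYY B=WYGB L=BBOW
Query 1: F[1] = G
Query 2: U[3] = O
Query 3: B[0] = W
Query 4: F[3] = G
Query 5: D[3] = R
Query 6: L[3] = W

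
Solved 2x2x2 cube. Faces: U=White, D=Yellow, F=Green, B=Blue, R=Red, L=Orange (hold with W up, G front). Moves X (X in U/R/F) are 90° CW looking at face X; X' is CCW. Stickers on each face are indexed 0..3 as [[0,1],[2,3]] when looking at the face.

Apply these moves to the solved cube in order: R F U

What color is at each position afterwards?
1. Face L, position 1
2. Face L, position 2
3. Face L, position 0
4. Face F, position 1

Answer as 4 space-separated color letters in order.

After move 1 (R): R=RRRR U=WGWG F=GYGY D=YBYB B=WBWB
After move 2 (F): F=GGYY U=WGOO R=WRGR D=RRYB L=OYOB
After move 3 (U): U=OWOG F=WRYY R=WBGR B=OYWB L=GGOB
Query 1: L[1] = G
Query 2: L[2] = O
Query 3: L[0] = G
Query 4: F[1] = R

Answer: G O G R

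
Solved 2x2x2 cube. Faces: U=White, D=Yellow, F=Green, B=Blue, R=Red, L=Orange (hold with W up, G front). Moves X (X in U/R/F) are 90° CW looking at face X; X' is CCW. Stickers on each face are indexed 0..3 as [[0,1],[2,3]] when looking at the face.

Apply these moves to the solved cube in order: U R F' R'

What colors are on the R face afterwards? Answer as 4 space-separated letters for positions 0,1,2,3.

After move 1 (U): U=WWWW F=RRGG R=BBRR B=OOBB L=GGOO
After move 2 (R): R=RBRB U=WRWG F=RYGY D=YBYO B=WOWB
After move 3 (F'): F=YYRG U=WRRR R=BBYB D=GOYO L=GGOW
After move 4 (R'): R=BBBY U=WWRW F=YRRR D=GYYG B=OOOB
Query: R face = BBBY

Answer: B B B Y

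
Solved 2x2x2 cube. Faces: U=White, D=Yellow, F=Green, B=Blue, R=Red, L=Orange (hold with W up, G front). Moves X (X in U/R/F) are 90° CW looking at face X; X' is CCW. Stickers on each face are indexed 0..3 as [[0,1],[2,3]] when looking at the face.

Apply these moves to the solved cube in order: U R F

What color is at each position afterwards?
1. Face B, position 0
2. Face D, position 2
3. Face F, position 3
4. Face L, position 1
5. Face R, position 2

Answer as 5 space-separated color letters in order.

Answer: W Y Y Y G

Derivation:
After move 1 (U): U=WWWW F=RRGG R=BBRR B=OOBB L=GGOO
After move 2 (R): R=RBRB U=WRWG F=RYGY D=YBYO B=WOWB
After move 3 (F): F=GRYY U=WROG R=WBGB D=RRYO L=GYOB
Query 1: B[0] = W
Query 2: D[2] = Y
Query 3: F[3] = Y
Query 4: L[1] = Y
Query 5: R[2] = G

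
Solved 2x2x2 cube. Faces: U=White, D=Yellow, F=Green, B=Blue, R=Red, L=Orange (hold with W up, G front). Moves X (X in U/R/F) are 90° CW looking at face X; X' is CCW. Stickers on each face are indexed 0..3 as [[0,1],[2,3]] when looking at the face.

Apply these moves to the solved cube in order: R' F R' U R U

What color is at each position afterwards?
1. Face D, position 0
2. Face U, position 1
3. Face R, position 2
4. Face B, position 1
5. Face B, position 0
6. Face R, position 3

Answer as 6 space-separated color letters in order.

After move 1 (R'): R=RRRR U=WBWB F=GWGW D=YGYG B=YBYB
After move 2 (F): F=GGWW U=WBOO R=WRBR D=RRYG L=OYOG
After move 3 (R'): R=RRWB U=WYOY F=GBWO D=RGYW B=GBRB
After move 4 (U): U=OWYY F=RRWO R=GBWB B=OYRB L=GBOG
After move 5 (R): R=WGBB U=ORYO F=RGWW D=RRYO B=YYWB
After move 6 (U): U=YOOR F=WGWW R=YYBB B=GBWB L=RGOG
Query 1: D[0] = R
Query 2: U[1] = O
Query 3: R[2] = B
Query 4: B[1] = B
Query 5: B[0] = G
Query 6: R[3] = B

Answer: R O B B G B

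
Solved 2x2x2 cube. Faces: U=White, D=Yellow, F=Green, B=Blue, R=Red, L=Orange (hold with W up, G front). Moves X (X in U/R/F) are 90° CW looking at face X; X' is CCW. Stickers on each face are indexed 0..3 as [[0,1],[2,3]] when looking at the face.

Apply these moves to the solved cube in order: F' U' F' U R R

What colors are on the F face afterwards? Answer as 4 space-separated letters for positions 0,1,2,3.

Answer: O B O B

Derivation:
After move 1 (F'): F=GGGG U=WWRR R=YRYR D=OOYY L=OWOW
After move 2 (U'): U=WRWR F=OWGG R=GGYR B=YRBB L=BBOW
After move 3 (F'): F=WGOG U=WRGY R=OGOR D=BWYY L=BROW
After move 4 (U): U=GWYR F=OGOG R=YROR B=BRBB L=WGOW
After move 5 (R): R=OYRR U=GGYG F=OWOY D=BBYB B=RRWB
After move 6 (R): R=RORY U=GWYY F=OBOB D=BWYR B=GRGB
Query: F face = OBOB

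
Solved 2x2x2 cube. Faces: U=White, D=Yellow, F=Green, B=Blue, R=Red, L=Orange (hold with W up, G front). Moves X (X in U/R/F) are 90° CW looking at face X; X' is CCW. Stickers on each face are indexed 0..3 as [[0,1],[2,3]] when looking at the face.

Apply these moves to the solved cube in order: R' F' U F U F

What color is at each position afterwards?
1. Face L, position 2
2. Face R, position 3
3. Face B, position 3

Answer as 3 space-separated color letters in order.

Answer: O R B

Derivation:
After move 1 (R'): R=RRRR U=WBWB F=GWGW D=YGYG B=YBYB
After move 2 (F'): F=WWGG U=WBRR R=GRYR D=OOYG L=OBOW
After move 3 (U): U=RWRB F=GRGG R=YBYR B=OBYB L=WWOW
After move 4 (F): F=GGGR U=RWWW R=RBBR D=YYYG L=WOOO
After move 5 (U): U=WRWW F=RBGR R=OBBR B=WOYB L=GGOO
After move 6 (F): F=GRRB U=WROG R=WBWR D=BOYG L=GYOY
Query 1: L[2] = O
Query 2: R[3] = R
Query 3: B[3] = B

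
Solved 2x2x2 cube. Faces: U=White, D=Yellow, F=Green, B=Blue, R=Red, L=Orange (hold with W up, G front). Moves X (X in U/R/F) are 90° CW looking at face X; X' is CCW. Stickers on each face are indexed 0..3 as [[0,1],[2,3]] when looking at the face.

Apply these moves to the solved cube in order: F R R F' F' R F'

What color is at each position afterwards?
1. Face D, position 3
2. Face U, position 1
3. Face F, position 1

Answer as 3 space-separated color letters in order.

Answer: G G O

Derivation:
After move 1 (F): F=GGGG U=WWOO R=WRWR D=RRYY L=OYOY
After move 2 (R): R=WWRR U=WGOG F=GRGY D=RBYB B=OBWB
After move 3 (R): R=RWRW U=WROY F=GBGB D=RWYO B=GBGB
After move 4 (F'): F=BBGG U=WRRR R=WWRW D=YYYO L=OYOO
After move 5 (F'): F=BGBG U=WRWR R=YWYW D=YOYO L=OROR
After move 6 (R): R=YYWW U=WGWG F=BOBO D=YGYG B=RBRB
After move 7 (F'): F=OOBB U=WGYW R=GYYW D=RRYG L=OGOW
Query 1: D[3] = G
Query 2: U[1] = G
Query 3: F[1] = O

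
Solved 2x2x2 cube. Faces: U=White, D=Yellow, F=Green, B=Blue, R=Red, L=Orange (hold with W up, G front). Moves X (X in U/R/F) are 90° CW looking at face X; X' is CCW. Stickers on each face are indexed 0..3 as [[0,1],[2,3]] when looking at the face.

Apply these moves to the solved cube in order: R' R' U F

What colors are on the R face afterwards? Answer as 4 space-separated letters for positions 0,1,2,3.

Answer: Y B Y R

Derivation:
After move 1 (R'): R=RRRR U=WBWB F=GWGW D=YGYG B=YBYB
After move 2 (R'): R=RRRR U=WYWY F=GBGB D=YWYW B=GBGB
After move 3 (U): U=WWYY F=RRGB R=GBRR B=OOGB L=GBOO
After move 4 (F): F=GRBR U=WWOB R=YBYR D=RGYW L=GYOW
Query: R face = YBYR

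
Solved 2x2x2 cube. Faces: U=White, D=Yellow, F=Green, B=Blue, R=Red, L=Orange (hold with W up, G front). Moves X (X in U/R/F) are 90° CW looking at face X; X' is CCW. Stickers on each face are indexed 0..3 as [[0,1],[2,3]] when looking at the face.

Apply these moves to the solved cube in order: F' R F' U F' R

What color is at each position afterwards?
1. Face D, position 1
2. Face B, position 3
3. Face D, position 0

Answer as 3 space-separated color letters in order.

Answer: W B Y

Derivation:
After move 1 (F'): F=GGGG U=WWRR R=YRYR D=OOYY L=OWOW
After move 2 (R): R=YYRR U=WGRG F=GOGY D=OBYB B=RBWB
After move 3 (F'): F=OYGG U=WGYR R=BYOR D=WWYB L=OGOR
After move 4 (U): U=YWRG F=BYGG R=RBOR B=OGWB L=OYOR
After move 5 (F'): F=YGBG U=YWRO R=WBWR D=YRYB L=OGOR
After move 6 (R): R=WWRB U=YGRG F=YRBB D=YWYO B=OGWB
Query 1: D[1] = W
Query 2: B[3] = B
Query 3: D[0] = Y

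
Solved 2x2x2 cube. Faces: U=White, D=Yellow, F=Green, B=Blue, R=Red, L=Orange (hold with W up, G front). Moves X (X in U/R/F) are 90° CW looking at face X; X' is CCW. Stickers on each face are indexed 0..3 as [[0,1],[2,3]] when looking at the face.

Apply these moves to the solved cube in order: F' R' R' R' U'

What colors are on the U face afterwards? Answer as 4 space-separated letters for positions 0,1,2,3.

After move 1 (F'): F=GGGG U=WWRR R=YRYR D=OOYY L=OWOW
After move 2 (R'): R=RRYY U=WBRB F=GWGR D=OGYG B=YBOB
After move 3 (R'): R=RYRY U=WORY F=GBGB D=OWYR B=GBGB
After move 4 (R'): R=YYRR U=WGRG F=GOGY D=OBYB B=RBWB
After move 5 (U'): U=GGWR F=OWGY R=GORR B=YYWB L=RBOW
Query: U face = GGWR

Answer: G G W R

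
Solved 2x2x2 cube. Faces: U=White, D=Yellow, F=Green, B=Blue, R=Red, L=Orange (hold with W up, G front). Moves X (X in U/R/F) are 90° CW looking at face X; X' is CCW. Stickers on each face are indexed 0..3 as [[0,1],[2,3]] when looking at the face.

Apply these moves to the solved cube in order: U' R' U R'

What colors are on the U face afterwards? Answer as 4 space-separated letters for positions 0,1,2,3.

After move 1 (U'): U=WWWW F=OOGG R=GGRR B=RRBB L=BBOO
After move 2 (R'): R=GRGR U=WBWR F=OWGW D=YOYG B=YRYB
After move 3 (U): U=WWRB F=GRGW R=YRGR B=BBYB L=OWOO
After move 4 (R'): R=RRYG U=WYRB F=GWGB D=YRYW B=GBOB
Query: U face = WYRB

Answer: W Y R B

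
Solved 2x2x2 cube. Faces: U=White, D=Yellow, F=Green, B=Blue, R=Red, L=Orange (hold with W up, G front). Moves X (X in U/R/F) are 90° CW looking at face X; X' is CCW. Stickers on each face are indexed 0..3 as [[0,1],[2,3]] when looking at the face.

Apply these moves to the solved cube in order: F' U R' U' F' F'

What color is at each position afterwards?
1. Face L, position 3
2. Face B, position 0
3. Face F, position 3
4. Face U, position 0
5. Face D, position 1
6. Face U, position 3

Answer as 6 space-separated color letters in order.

After move 1 (F'): F=GGGG U=WWRR R=YRYR D=OOYY L=OWOW
After move 2 (U): U=RWRW F=YRGG R=BBYR B=OWBB L=GGOW
After move 3 (R'): R=BRBY U=RBRO F=YWGW D=ORYG B=YWOB
After move 4 (U'): U=BORR F=GGGW R=YWBY B=BROB L=YWOW
After move 5 (F'): F=GWGG U=BOYB R=RWOY D=WWYG L=YROR
After move 6 (F'): F=WGGG U=BORO R=WWWY D=RRYG L=YBOY
Query 1: L[3] = Y
Query 2: B[0] = B
Query 3: F[3] = G
Query 4: U[0] = B
Query 5: D[1] = R
Query 6: U[3] = O

Answer: Y B G B R O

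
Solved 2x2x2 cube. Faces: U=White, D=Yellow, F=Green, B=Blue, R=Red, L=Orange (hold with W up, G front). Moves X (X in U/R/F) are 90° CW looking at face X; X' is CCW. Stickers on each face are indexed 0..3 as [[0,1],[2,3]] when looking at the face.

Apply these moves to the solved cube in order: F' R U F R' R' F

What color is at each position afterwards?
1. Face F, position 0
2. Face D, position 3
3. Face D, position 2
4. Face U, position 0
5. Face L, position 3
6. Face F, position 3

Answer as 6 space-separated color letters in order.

After move 1 (F'): F=GGGG U=WWRR R=YRYR D=OOYY L=OWOW
After move 2 (R): R=YYRR U=WGRG F=GOGY D=OBYB B=RBWB
After move 3 (U): U=RWGG F=YYGY R=RBRR B=OWWB L=GOOW
After move 4 (F): F=GYYY U=RWWO R=GBGR D=RRYB L=GOOB
After move 5 (R'): R=BRGG U=RWWO F=GWYO D=RYYY B=BWRB
After move 6 (R'): R=RGBG U=RRWB F=GWYO D=RWYO B=YWYB
After move 7 (F): F=YGOW U=RRBO R=WGBG D=BRYO L=GROW
Query 1: F[0] = Y
Query 2: D[3] = O
Query 3: D[2] = Y
Query 4: U[0] = R
Query 5: L[3] = W
Query 6: F[3] = W

Answer: Y O Y R W W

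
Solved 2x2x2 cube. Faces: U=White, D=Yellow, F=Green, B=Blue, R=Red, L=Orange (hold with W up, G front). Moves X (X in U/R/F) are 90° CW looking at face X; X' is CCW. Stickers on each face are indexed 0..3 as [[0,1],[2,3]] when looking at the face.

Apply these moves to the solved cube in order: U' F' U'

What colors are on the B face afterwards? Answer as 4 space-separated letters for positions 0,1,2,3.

Answer: Y G B B

Derivation:
After move 1 (U'): U=WWWW F=OOGG R=GGRR B=RRBB L=BBOO
After move 2 (F'): F=OGOG U=WWGR R=YGYR D=BOYY L=BWOW
After move 3 (U'): U=WRWG F=BWOG R=OGYR B=YGBB L=RROW
Query: B face = YGBB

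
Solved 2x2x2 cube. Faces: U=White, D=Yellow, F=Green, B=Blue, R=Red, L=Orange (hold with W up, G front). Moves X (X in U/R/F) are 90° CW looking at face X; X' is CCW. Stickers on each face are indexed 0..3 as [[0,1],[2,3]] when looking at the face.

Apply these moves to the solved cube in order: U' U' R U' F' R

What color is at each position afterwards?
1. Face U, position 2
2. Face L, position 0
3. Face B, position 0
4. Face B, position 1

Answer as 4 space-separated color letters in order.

Answer: B W R O

Derivation:
After move 1 (U'): U=WWWW F=OOGG R=GGRR B=RRBB L=BBOO
After move 2 (U'): U=WWWW F=BBGG R=OORR B=GGBB L=RROO
After move 3 (R): R=RORO U=WBWG F=BYGY D=YBYG B=WGWB
After move 4 (U'): U=BGWW F=RRGY R=BYRO B=ROWB L=WGOO
After move 5 (F'): F=RYRG U=BGBR R=BYYO D=GOYG L=WWOW
After move 6 (R): R=YBOY U=BYBG F=RORG D=GWYR B=ROGB
Query 1: U[2] = B
Query 2: L[0] = W
Query 3: B[0] = R
Query 4: B[1] = O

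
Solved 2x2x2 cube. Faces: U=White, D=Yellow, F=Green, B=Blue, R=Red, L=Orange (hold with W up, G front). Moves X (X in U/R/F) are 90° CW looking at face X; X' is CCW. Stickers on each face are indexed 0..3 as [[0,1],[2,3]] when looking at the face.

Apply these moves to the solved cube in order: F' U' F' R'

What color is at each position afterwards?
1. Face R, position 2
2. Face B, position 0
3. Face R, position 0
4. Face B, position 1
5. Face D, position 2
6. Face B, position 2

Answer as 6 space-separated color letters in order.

After move 1 (F'): F=GGGG U=WWRR R=YRYR D=OOYY L=OWOW
After move 2 (U'): U=WRWR F=OWGG R=GGYR B=YRBB L=BBOW
After move 3 (F'): F=WGOG U=WRGY R=OGOR D=BWYY L=BROW
After move 4 (R'): R=GROO U=WBGY F=WROY D=BGYG B=YRWB
Query 1: R[2] = O
Query 2: B[0] = Y
Query 3: R[0] = G
Query 4: B[1] = R
Query 5: D[2] = Y
Query 6: B[2] = W

Answer: O Y G R Y W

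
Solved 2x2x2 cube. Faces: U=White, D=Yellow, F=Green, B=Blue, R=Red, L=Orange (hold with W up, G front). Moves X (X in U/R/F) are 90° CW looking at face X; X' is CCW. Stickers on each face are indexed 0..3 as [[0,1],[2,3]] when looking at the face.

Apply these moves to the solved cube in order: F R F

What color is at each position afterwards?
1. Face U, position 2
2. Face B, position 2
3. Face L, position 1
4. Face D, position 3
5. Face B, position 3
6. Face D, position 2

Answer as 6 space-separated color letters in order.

After move 1 (F): F=GGGG U=WWOO R=WRWR D=RRYY L=OYOY
After move 2 (R): R=WWRR U=WGOG F=GRGY D=RBYB B=OBWB
After move 3 (F): F=GGYR U=WGYY R=OWGR D=RWYB L=OROB
Query 1: U[2] = Y
Query 2: B[2] = W
Query 3: L[1] = R
Query 4: D[3] = B
Query 5: B[3] = B
Query 6: D[2] = Y

Answer: Y W R B B Y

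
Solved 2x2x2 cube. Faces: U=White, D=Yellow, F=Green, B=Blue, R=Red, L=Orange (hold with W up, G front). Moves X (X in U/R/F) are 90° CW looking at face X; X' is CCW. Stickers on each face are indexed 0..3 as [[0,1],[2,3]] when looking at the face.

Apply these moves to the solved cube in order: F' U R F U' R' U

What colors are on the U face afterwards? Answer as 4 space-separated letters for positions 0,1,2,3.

After move 1 (F'): F=GGGG U=WWRR R=YRYR D=OOYY L=OWOW
After move 2 (U): U=RWRW F=YRGG R=BBYR B=OWBB L=GGOW
After move 3 (R): R=YBRB U=RRRG F=YOGY D=OBYO B=WWWB
After move 4 (F): F=GYYO U=RRWG R=RBGB D=RYYO L=GOOB
After move 5 (U'): U=RGRW F=GOYO R=GYGB B=RBWB L=WWOB
After move 6 (R'): R=YBGG U=RWRR F=GGYW D=ROYO B=OBYB
After move 7 (U): U=RRRW F=YBYW R=OBGG B=WWYB L=GGOB
Query: U face = RRRW

Answer: R R R W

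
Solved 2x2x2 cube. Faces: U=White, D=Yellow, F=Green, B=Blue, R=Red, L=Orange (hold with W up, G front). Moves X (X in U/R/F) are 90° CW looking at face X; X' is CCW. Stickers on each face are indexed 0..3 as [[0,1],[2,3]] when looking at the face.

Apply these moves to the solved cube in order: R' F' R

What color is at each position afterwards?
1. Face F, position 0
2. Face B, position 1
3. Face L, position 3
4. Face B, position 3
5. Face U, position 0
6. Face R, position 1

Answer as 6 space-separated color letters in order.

Answer: W B W B W G

Derivation:
After move 1 (R'): R=RRRR U=WBWB F=GWGW D=YGYG B=YBYB
After move 2 (F'): F=WWGG U=WBRR R=GRYR D=OOYG L=OBOW
After move 3 (R): R=YGRR U=WWRG F=WOGG D=OYYY B=RBBB
Query 1: F[0] = W
Query 2: B[1] = B
Query 3: L[3] = W
Query 4: B[3] = B
Query 5: U[0] = W
Query 6: R[1] = G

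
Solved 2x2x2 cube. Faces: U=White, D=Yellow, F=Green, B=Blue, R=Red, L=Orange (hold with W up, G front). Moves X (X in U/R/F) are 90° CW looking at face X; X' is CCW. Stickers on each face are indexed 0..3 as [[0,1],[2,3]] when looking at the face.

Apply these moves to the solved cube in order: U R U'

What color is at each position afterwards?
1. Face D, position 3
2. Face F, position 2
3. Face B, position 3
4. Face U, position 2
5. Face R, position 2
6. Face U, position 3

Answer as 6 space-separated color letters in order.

After move 1 (U): U=WWWW F=RRGG R=BBRR B=OOBB L=GGOO
After move 2 (R): R=RBRB U=WRWG F=RYGY D=YBYO B=WOWB
After move 3 (U'): U=RGWW F=GGGY R=RYRB B=RBWB L=WOOO
Query 1: D[3] = O
Query 2: F[2] = G
Query 3: B[3] = B
Query 4: U[2] = W
Query 5: R[2] = R
Query 6: U[3] = W

Answer: O G B W R W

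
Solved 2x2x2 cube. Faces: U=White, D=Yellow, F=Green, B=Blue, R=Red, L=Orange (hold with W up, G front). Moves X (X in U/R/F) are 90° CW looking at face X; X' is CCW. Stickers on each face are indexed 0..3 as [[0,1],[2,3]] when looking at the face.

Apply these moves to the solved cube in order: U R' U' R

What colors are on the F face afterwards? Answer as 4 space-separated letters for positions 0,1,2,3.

Answer: G R G G

Derivation:
After move 1 (U): U=WWWW F=RRGG R=BBRR B=OOBB L=GGOO
After move 2 (R'): R=BRBR U=WBWO F=RWGW D=YRYG B=YOYB
After move 3 (U'): U=BOWW F=GGGW R=RWBR B=BRYB L=YOOO
After move 4 (R): R=BRRW U=BGWW F=GRGG D=YYYB B=WROB
Query: F face = GRGG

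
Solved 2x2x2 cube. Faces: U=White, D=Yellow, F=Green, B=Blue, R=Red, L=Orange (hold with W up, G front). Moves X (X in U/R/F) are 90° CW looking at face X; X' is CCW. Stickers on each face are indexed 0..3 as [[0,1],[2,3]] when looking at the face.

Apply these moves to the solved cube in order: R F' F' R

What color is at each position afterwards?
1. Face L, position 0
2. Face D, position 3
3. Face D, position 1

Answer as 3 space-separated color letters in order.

After move 1 (R): R=RRRR U=WGWG F=GYGY D=YBYB B=WBWB
After move 2 (F'): F=YYGG U=WGRR R=BRYR D=OOYB L=OGOW
After move 3 (F'): F=YGYG U=WGBY R=OROR D=GWYB L=OROR
After move 4 (R): R=OORR U=WGBG F=YWYB D=GWYW B=YBGB
Query 1: L[0] = O
Query 2: D[3] = W
Query 3: D[1] = W

Answer: O W W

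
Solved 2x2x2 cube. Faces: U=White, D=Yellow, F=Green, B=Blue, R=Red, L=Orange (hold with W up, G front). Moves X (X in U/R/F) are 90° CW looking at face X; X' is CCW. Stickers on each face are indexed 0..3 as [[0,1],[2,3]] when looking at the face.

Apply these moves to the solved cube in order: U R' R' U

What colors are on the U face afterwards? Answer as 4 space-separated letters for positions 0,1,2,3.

Answer: W W Y Y

Derivation:
After move 1 (U): U=WWWW F=RRGG R=BBRR B=OOBB L=GGOO
After move 2 (R'): R=BRBR U=WBWO F=RWGW D=YRYG B=YOYB
After move 3 (R'): R=RRBB U=WYWY F=RBGO D=YWYW B=GORB
After move 4 (U): U=WWYY F=RRGO R=GOBB B=GGRB L=RBOO
Query: U face = WWYY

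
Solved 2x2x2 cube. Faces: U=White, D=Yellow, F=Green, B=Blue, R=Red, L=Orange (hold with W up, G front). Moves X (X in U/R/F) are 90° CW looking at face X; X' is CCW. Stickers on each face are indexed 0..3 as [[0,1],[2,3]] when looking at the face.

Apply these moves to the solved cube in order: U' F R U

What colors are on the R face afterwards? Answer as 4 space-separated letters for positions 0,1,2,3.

After move 1 (U'): U=WWWW F=OOGG R=GGRR B=RRBB L=BBOO
After move 2 (F): F=GOGO U=WWOB R=WGWR D=RGYY L=BYOY
After move 3 (R): R=WWRG U=WOOO F=GGGY D=RBYR B=BRWB
After move 4 (U): U=OWOO F=WWGY R=BRRG B=BYWB L=GGOY
Query: R face = BRRG

Answer: B R R G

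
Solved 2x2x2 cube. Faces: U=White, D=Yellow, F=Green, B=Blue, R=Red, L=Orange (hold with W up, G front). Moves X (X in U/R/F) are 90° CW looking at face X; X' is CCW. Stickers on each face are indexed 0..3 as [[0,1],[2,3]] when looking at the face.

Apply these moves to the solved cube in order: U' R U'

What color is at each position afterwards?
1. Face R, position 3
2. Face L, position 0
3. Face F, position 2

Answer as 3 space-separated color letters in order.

Answer: G W G

Derivation:
After move 1 (U'): U=WWWW F=OOGG R=GGRR B=RRBB L=BBOO
After move 2 (R): R=RGRG U=WOWG F=OYGY D=YBYR B=WRWB
After move 3 (U'): U=OGWW F=BBGY R=OYRG B=RGWB L=WROO
Query 1: R[3] = G
Query 2: L[0] = W
Query 3: F[2] = G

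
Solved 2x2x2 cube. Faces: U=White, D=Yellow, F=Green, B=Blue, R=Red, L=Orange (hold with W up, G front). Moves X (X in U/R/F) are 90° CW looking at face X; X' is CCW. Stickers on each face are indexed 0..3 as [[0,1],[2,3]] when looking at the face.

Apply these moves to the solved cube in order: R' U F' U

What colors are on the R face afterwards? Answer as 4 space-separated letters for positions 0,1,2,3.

After move 1 (R'): R=RRRR U=WBWB F=GWGW D=YGYG B=YBYB
After move 2 (U): U=WWBB F=RRGW R=YBRR B=OOYB L=GWOO
After move 3 (F'): F=RWRG U=WWYR R=GBYR D=WOYG L=GBOB
After move 4 (U): U=YWRW F=GBRG R=OOYR B=GBYB L=RWOB
Query: R face = OOYR

Answer: O O Y R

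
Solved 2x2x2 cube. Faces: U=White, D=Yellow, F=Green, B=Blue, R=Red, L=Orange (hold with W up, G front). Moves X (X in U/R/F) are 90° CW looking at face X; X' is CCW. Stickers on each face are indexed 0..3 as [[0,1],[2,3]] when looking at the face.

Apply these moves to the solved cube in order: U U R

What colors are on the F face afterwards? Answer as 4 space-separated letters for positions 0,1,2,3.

After move 1 (U): U=WWWW F=RRGG R=BBRR B=OOBB L=GGOO
After move 2 (U): U=WWWW F=BBGG R=OORR B=GGBB L=RROO
After move 3 (R): R=RORO U=WBWG F=BYGY D=YBYG B=WGWB
Query: F face = BYGY

Answer: B Y G Y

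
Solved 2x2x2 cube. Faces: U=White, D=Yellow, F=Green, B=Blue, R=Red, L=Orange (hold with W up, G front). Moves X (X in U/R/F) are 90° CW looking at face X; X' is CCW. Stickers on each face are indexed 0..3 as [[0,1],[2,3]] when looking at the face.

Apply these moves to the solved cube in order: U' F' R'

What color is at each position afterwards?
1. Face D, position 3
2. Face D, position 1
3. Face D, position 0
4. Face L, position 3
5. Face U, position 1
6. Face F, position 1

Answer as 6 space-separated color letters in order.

Answer: G G B W B W

Derivation:
After move 1 (U'): U=WWWW F=OOGG R=GGRR B=RRBB L=BBOO
After move 2 (F'): F=OGOG U=WWGR R=YGYR D=BOYY L=BWOW
After move 3 (R'): R=GRYY U=WBGR F=OWOR D=BGYG B=YROB
Query 1: D[3] = G
Query 2: D[1] = G
Query 3: D[0] = B
Query 4: L[3] = W
Query 5: U[1] = B
Query 6: F[1] = W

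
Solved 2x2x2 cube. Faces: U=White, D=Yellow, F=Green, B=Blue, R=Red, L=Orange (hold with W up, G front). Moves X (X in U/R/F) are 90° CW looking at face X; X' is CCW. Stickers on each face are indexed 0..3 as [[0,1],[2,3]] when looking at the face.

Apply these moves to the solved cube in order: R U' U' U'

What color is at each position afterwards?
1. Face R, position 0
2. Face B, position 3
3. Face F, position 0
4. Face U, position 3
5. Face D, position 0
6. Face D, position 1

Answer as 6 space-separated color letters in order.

Answer: W B R G Y B

Derivation:
After move 1 (R): R=RRRR U=WGWG F=GYGY D=YBYB B=WBWB
After move 2 (U'): U=GGWW F=OOGY R=GYRR B=RRWB L=WBOO
After move 3 (U'): U=GWGW F=WBGY R=OORR B=GYWB L=RROO
After move 4 (U'): U=WWGG F=RRGY R=WBRR B=OOWB L=GYOO
Query 1: R[0] = W
Query 2: B[3] = B
Query 3: F[0] = R
Query 4: U[3] = G
Query 5: D[0] = Y
Query 6: D[1] = B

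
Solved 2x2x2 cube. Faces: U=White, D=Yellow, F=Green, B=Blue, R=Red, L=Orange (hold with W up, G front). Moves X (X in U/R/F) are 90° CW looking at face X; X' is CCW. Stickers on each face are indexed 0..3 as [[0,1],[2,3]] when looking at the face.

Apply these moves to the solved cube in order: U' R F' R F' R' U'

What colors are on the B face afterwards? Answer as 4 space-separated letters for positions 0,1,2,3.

Answer: B G W B

Derivation:
After move 1 (U'): U=WWWW F=OOGG R=GGRR B=RRBB L=BBOO
After move 2 (R): R=RGRG U=WOWG F=OYGY D=YBYR B=WRWB
After move 3 (F'): F=YYOG U=WORR R=BGYG D=BOYR L=BGOW
After move 4 (R): R=YBGG U=WYRG F=YOOR D=BWYW B=RROB
After move 5 (F'): F=ORYO U=WYYG R=WBBG D=GWYW L=BGOR
After move 6 (R'): R=BGWB U=WOYR F=OYYG D=GRYO B=WRWB
After move 7 (U'): U=ORWY F=BGYG R=OYWB B=BGWB L=WROR
Query: B face = BGWB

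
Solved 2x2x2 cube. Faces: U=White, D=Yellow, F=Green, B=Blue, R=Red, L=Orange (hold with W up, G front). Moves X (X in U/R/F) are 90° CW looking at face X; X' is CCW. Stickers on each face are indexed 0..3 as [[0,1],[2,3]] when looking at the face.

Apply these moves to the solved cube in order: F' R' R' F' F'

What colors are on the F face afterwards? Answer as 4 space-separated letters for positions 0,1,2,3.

After move 1 (F'): F=GGGG U=WWRR R=YRYR D=OOYY L=OWOW
After move 2 (R'): R=RRYY U=WBRB F=GWGR D=OGYG B=YBOB
After move 3 (R'): R=RYRY U=WORY F=GBGB D=OWYR B=GBGB
After move 4 (F'): F=BBGG U=WORR R=WYOY D=WWYR L=OYOR
After move 5 (F'): F=BGBG U=WOWO R=WYWY D=YRYR L=OROR
Query: F face = BGBG

Answer: B G B G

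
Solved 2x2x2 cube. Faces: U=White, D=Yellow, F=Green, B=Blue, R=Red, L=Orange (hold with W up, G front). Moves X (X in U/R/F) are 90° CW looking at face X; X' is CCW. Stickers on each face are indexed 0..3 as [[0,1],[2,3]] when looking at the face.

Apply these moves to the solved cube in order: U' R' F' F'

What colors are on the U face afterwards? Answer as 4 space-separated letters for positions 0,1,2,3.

Answer: W B O Y

Derivation:
After move 1 (U'): U=WWWW F=OOGG R=GGRR B=RRBB L=BBOO
After move 2 (R'): R=GRGR U=WBWR F=OWGW D=YOYG B=YRYB
After move 3 (F'): F=WWOG U=WBGG R=ORYR D=BOYG L=BROW
After move 4 (F'): F=WGWO U=WBOY R=ORBR D=RWYG L=BGOG
Query: U face = WBOY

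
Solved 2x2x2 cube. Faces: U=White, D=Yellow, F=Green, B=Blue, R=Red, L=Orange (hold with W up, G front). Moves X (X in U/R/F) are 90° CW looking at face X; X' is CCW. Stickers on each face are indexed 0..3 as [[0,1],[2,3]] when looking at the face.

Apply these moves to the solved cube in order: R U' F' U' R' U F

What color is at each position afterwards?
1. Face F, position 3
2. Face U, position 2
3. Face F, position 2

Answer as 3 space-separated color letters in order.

Answer: R W G

Derivation:
After move 1 (R): R=RRRR U=WGWG F=GYGY D=YBYB B=WBWB
After move 2 (U'): U=GGWW F=OOGY R=GYRR B=RRWB L=WBOO
After move 3 (F'): F=OYOG U=GGGR R=BYYR D=BOYB L=WWOW
After move 4 (U'): U=GRGG F=WWOG R=OYYR B=BYWB L=RROW
After move 5 (R'): R=YROY U=GWGB F=WROG D=BWYG B=BYOB
After move 6 (U): U=GGBW F=YROG R=BYOY B=RROB L=WROW
After move 7 (F): F=OYGR U=GGWR R=BYWY D=OBYG L=WBOW
Query 1: F[3] = R
Query 2: U[2] = W
Query 3: F[2] = G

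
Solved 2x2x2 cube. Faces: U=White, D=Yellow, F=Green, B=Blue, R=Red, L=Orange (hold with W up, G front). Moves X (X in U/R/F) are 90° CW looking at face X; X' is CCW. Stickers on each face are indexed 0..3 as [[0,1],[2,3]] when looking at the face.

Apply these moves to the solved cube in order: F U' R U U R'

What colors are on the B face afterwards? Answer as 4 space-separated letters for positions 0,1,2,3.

After move 1 (F): F=GGGG U=WWOO R=WRWR D=RRYY L=OYOY
After move 2 (U'): U=WOWO F=OYGG R=GGWR B=WRBB L=BBOY
After move 3 (R): R=WGRG U=WYWG F=ORGY D=RBYW B=OROB
After move 4 (U): U=WWGY F=WGGY R=ORRG B=BBOB L=OROY
After move 5 (U): U=GWYW F=ORGY R=BBRG B=OROB L=WGOY
After move 6 (R'): R=BGBR U=GOYO F=OWGW D=RRYY B=WRBB
Query: B face = WRBB

Answer: W R B B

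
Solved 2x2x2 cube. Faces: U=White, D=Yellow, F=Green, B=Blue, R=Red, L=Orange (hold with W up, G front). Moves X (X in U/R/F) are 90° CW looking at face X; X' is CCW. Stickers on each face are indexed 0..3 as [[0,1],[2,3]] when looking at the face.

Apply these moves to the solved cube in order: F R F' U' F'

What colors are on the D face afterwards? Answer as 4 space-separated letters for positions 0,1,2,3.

Answer: B O Y B

Derivation:
After move 1 (F): F=GGGG U=WWOO R=WRWR D=RRYY L=OYOY
After move 2 (R): R=WWRR U=WGOG F=GRGY D=RBYB B=OBWB
After move 3 (F'): F=RYGG U=WGWR R=BWRR D=YYYB L=OGOO
After move 4 (U'): U=GRWW F=OGGG R=RYRR B=BWWB L=OBOO
After move 5 (F'): F=GGOG U=GRRR R=YYYR D=BOYB L=OWOW
Query: D face = BOYB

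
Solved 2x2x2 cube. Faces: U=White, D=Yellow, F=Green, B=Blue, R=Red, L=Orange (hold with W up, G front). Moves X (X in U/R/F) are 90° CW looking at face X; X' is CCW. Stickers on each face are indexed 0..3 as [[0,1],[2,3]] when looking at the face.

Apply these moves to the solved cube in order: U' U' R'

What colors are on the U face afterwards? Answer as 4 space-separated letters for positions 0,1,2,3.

After move 1 (U'): U=WWWW F=OOGG R=GGRR B=RRBB L=BBOO
After move 2 (U'): U=WWWW F=BBGG R=OORR B=GGBB L=RROO
After move 3 (R'): R=OROR U=WBWG F=BWGW D=YBYG B=YGYB
Query: U face = WBWG

Answer: W B W G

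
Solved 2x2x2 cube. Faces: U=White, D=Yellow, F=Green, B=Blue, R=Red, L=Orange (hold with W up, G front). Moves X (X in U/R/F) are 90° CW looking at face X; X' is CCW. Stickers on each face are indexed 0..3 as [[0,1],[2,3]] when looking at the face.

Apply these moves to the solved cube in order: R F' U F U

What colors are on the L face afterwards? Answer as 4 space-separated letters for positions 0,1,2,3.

After move 1 (R): R=RRRR U=WGWG F=GYGY D=YBYB B=WBWB
After move 2 (F'): F=YYGG U=WGRR R=BRYR D=OOYB L=OGOW
After move 3 (U): U=RWRG F=BRGG R=WBYR B=OGWB L=YYOW
After move 4 (F): F=GBGR U=RWWY R=RBGR D=YWYB L=YOOO
After move 5 (U): U=WRYW F=RBGR R=OGGR B=YOWB L=GBOO
Query: L face = GBOO

Answer: G B O O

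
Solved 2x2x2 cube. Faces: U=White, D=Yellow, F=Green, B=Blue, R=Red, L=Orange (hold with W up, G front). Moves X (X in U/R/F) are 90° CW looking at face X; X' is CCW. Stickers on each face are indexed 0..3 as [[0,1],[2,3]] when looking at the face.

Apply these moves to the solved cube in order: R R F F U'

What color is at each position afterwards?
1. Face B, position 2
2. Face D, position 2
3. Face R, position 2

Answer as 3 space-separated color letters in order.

After move 1 (R): R=RRRR U=WGWG F=GYGY D=YBYB B=WBWB
After move 2 (R): R=RRRR U=WYWY F=GBGB D=YWYW B=GBGB
After move 3 (F): F=GGBB U=WYOO R=WRYR D=RRYW L=OYOW
After move 4 (F): F=BGBG U=WYWY R=OROR D=YWYW L=OROR
After move 5 (U'): U=YYWW F=ORBG R=BGOR B=ORGB L=GBOR
Query 1: B[2] = G
Query 2: D[2] = Y
Query 3: R[2] = O

Answer: G Y O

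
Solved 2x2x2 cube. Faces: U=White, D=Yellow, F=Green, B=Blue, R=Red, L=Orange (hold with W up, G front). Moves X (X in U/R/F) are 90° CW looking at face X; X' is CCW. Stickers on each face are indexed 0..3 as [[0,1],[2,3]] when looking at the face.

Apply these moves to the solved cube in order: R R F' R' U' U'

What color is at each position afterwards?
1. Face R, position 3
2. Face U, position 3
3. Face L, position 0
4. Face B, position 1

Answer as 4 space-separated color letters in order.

Answer: Y W R Y

Derivation:
After move 1 (R): R=RRRR U=WGWG F=GYGY D=YBYB B=WBWB
After move 2 (R): R=RRRR U=WYWY F=GBGB D=YWYW B=GBGB
After move 3 (F'): F=BBGG U=WYRR R=WRYR D=OOYW L=OYOW
After move 4 (R'): R=RRWY U=WGRG F=BYGR D=OBYG B=WBOB
After move 5 (U'): U=GGWR F=OYGR R=BYWY B=RROB L=WBOW
After move 6 (U'): U=GRGW F=WBGR R=OYWY B=BYOB L=RROW
Query 1: R[3] = Y
Query 2: U[3] = W
Query 3: L[0] = R
Query 4: B[1] = Y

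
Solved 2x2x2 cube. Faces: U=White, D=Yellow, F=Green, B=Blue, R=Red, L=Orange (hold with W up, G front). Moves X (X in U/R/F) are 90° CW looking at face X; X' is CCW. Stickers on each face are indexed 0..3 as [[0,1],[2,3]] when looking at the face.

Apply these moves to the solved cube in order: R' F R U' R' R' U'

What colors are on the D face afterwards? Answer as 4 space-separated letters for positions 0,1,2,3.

Answer: R W Y O

Derivation:
After move 1 (R'): R=RRRR U=WBWB F=GWGW D=YGYG B=YBYB
After move 2 (F): F=GGWW U=WBOO R=WRBR D=RRYG L=OYOG
After move 3 (R): R=BWRR U=WGOW F=GRWG D=RYYY B=OBBB
After move 4 (U'): U=GWWO F=OYWG R=GRRR B=BWBB L=OBOG
After move 5 (R'): R=RRGR U=GBWB F=OWWO D=RYYG B=YWYB
After move 6 (R'): R=RRRG U=GYWY F=OBWB D=RWYO B=GWYB
After move 7 (U'): U=YYGW F=OBWB R=OBRG B=RRYB L=GWOG
Query: D face = RWYO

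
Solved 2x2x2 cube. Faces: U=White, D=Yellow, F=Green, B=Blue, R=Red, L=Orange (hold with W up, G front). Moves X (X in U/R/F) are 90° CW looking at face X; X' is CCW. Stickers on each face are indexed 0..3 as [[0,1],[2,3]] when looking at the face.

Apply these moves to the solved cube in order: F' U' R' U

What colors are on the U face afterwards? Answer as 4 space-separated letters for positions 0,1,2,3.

After move 1 (F'): F=GGGG U=WWRR R=YRYR D=OOYY L=OWOW
After move 2 (U'): U=WRWR F=OWGG R=GGYR B=YRBB L=BBOW
After move 3 (R'): R=GRGY U=WBWY F=ORGR D=OWYG B=YROB
After move 4 (U): U=WWYB F=GRGR R=YRGY B=BBOB L=OROW
Query: U face = WWYB

Answer: W W Y B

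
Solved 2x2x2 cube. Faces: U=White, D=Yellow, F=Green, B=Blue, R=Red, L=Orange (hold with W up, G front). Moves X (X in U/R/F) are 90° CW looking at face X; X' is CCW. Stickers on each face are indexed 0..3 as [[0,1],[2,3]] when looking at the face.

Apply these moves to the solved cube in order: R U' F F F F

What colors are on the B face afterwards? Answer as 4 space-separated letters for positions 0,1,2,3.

Answer: R R W B

Derivation:
After move 1 (R): R=RRRR U=WGWG F=GYGY D=YBYB B=WBWB
After move 2 (U'): U=GGWW F=OOGY R=GYRR B=RRWB L=WBOO
After move 3 (F): F=GOYO U=GGOB R=WYWR D=RGYB L=WYOB
After move 4 (F): F=YGOO U=GGBY R=OYBR D=WWYB L=WROG
After move 5 (F): F=OYOG U=GGGR R=BYYR D=BOYB L=WWOW
After move 6 (F): F=OOGY U=GGWW R=GYRR D=YBYB L=WBOO
Query: B face = RRWB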